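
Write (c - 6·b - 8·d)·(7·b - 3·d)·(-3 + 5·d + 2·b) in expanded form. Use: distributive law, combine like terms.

-21·b·c + 29·b·c·d + 14·b^2·c + 9·c·d - 15·c·d^2 + 126·b^2 - 286·b^2·d - 84·b^3 + 114·b·d - 142·b·d^2 - 72·d^2 + 120·d^3

(c - 6·b - 8·d)·(7·b - 3·d)·(-3 + 5·d + 2·b)
= (7·b·c - 3·c·d - 42·b^2 + 18·b·d - 56·b·d + 24·d^2)·(-3 + 5·d + 2·b)    [distributive law]
= (7·b·c - 3·c·d - 42·b^2 - 38·b·d + 24·d^2)·(-3 + 5·d + 2·b)    [combine like terms]
= -21·b·c + 35·b·c·d + 14·b^2·c + 9·c·d - 15·c·d^2 - 6·b·c·d + 126·b^2 - 210·b^2·d - 84·b^3 + 114·b·d - 190·b·d^2 - 76·b^2·d - 72·d^2 + 120·d^3 + 48·b·d^2    [distributive law]
= -21·b·c + 29·b·c·d + 14·b^2·c + 9·c·d - 15·c·d^2 + 126·b^2 - 286·b^2·d - 84·b^3 + 114·b·d - 142·b·d^2 - 72·d^2 + 120·d^3    [combine like terms]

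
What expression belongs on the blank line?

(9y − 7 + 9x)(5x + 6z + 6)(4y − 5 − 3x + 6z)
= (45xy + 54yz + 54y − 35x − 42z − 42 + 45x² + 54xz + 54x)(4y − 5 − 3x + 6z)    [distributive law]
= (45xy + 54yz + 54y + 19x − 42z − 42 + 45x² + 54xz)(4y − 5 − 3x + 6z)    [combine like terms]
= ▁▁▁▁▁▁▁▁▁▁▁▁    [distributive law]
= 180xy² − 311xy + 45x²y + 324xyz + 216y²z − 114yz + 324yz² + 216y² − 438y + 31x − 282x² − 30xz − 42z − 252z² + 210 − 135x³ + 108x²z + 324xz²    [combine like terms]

Applying distributive law to the line above:

180xy² − 225xy − 135x²y + 270xyz + 216y²z − 270yz − 162xyz + 324yz² + 216y² − 270y − 162xy + 324yz + 76xy − 95x − 57x² + 114xz − 168yz + 210z + 126xz − 252z² − 168y + 210 + 126x − 252z + 180x²y − 225x² − 135x³ + 270x²z + 216xyz − 270xz − 162x²z + 324xz²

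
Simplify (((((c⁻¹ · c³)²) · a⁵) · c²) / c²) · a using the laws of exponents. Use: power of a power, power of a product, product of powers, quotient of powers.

(((((c⁻¹ · c³)²) · a⁵) · c²) / c²) · a
= ((((((c⁻¹)²) · ((c³)²)) · a⁵) · c²) / c²) · a    [power of a product]
= ((((c⁻² · ((c³)²)) · a⁵) · c²) / c²) · a    [power of a power]
= ((((c⁻² · c⁶) · a⁵) · c²) / c²) · a    [power of a power]
= (((c⁴ · a⁵) · c²) / c²) · a    [product of powers]
= a⁶c⁴    [quotient of powers; product of powers]

a⁶c⁴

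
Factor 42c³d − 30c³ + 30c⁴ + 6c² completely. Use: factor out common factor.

6c²(7cd − 5c + 5c² + 1)

42c³d − 30c³ + 30c⁴ + 6c²
= 6(7c³d − 5c³ + 5c⁴ + c²)    [factor out 6]
= 6c²(7cd − 5c + 5c² + 1)    [factor out c²]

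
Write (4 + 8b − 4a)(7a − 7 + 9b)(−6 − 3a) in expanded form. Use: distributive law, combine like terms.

(4 + 8b − 4a)(7a − 7 + 9b)(−6 − 3a)
= (28a − 28 + 36b + 56ab − 56b + 72b^2 − 28a^2 + 28a − 36ab)(−6 − 3a)    [distributive law]
= (56a − 28 − 20b + 20ab + 72b^2 − 28a^2)(−6 − 3a)    [combine like terms]
= −336a − 168a^2 + 168 + 84a + 120b + 60ab − 120ab − 60a^2b − 432b^2 − 216ab^2 + 168a^2 + 84a^3    [distributive law]
= −252a + 168 + 120b − 60ab − 60a^2b − 432b^2 − 216ab^2 + 84a^3    [combine like terms]

−252a + 168 + 120b − 60ab − 60a^2b − 432b^2 − 216ab^2 + 84a^3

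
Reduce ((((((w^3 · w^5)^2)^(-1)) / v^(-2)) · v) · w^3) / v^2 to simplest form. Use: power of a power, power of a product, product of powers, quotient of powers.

((((((w^3 · w^5)^2)^(-1)) / v^(-2)) · v) · w^3) / v^2
= (((((w^3 · w^5)^(-2)) / v^(-2)) · v) · w^3) / v^2    [power of a power]
= ((((((w^3)^(-2)) · ((w^5)^(-2))) / v^(-2)) · v) · w^3) / v^2    [power of a product]
= ((((w^(-6) · ((w^5)^(-2))) / v^(-2)) · v) · w^3) / v^2    [power of a power]
= ((((w^(-6) · w^(-10)) / v^(-2)) · v) · w^3) / v^2    [power of a power]
= (((w^(-16) / v^(-2)) · v) · w^3) / v^2    [product of powers]
= v·w^(-13)    [quotient of powers; product of powers]

v·w^(-13)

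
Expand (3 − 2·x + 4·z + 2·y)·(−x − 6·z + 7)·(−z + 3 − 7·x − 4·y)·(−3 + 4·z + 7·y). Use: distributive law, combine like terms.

−705·x·z − 596·x·z^2 − 509·x·y·z + 594·x − 1278·x·y − 375·x^2 + 674·x^2·z + 857·x^2·y − 276·x·y^2 + 282·z^2 − 400·z^3 − 1258·y·z^2 + 225·z + 165·y·z − 998·y^2·z − 189 + 567·y − 126·y^2 − 232·x^2·z^2 − 382·x^2·y·z + 42·x^3 − 56·x^3·z − 98·x^3·y + 42·x^2·y^2 + 640·x·z^3 + 1336·x·y·z^2 + 410·x·y^2·z + 96·z^4 + 600·y·z^3 + 948·y^2·z^2 + 56·x·y^3 + 336·y^3·z − 392·y^3

(3 − 2·x + 4·z + 2·y)·(−x − 6·z + 7)·(−z + 3 − 7·x − 4·y)·(−3 + 4·z + 7·y)
= (−3·x − 18·z + 21 + 2·x^2 + 12·x·z − 14·x − 4·x·z − 24·z^2 + 28·z − 2·x·y − 12·y·z + 14·y)·(−z + 3 − 7·x − 4·y)·(−3 + 4·z + 7·y)    [distributive law]
= (−17·x + 10·z + 21 + 2·x^2 + 8·x·z − 24·z^2 − 2·x·y − 12·y·z + 14·y)·(−z + 3 − 7·x − 4·y)·(−3 + 4·z + 7·y)    [combine like terms]
= (17·x·z − 51·x + 119·x^2 + 68·x·y − 10·z^2 + 30·z − 70·x·z − 40·y·z − 21·z + 63 − 147·x − 84·y − 2·x^2·z + 6·x^2 − 14·x^3 − 8·x^2·y − 8·x·z^2 + 24·x·z − 56·x^2·z − 32·x·y·z + 24·z^3 − 72·z^2 + 168·x·z^2 + 96·y·z^2 + 2·x·y·z − 6·x·y + 14·x^2·y + 8·x·y^2 + 12·y·z^2 − 36·y·z + 84·x·y·z + 48·y^2·z − 14·y·z + 42·y − 98·x·y − 56·y^2)·(−3 + 4·z + 7·y)    [distributive law]
= (−29·x·z − 198·x + 125·x^2 − 36·x·y − 82·z^2 + 9·z − 90·y·z + 63 − 42·y − 58·x^2·z − 14·x^3 + 6·x^2·y + 160·x·z^2 + 54·x·y·z + 24·z^3 + 108·y·z^2 + 8·x·y^2 + 48·y^2·z − 56·y^2)·(−3 + 4·z + 7·y)    [combine like terms]
= 87·x·z − 116·x·z^2 − 203·x·y·z + 594·x − 792·x·z − 1386·x·y − 375·x^2 + 500·x^2·z + 875·x^2·y + 108·x·y − 144·x·y·z − 252·x·y^2 + 246·z^2 − 328·z^3 − 574·y·z^2 − 27·z + 36·z^2 + 63·y·z + 270·y·z − 360·y·z^2 − 630·y^2·z − 189 + 252·z + 441·y + 126·y − 168·y·z − 294·y^2 + 174·x^2·z − 232·x^2·z^2 − 406·x^2·y·z + 42·x^3 − 56·x^3·z − 98·x^3·y − 18·x^2·y + 24·x^2·y·z + 42·x^2·y^2 − 480·x·z^2 + 640·x·z^3 + 1120·x·y·z^2 − 162·x·y·z + 216·x·y·z^2 + 378·x·y^2·z − 72·z^3 + 96·z^4 + 168·y·z^3 − 324·y·z^2 + 432·y·z^3 + 756·y^2·z^2 − 24·x·y^2 + 32·x·y^2·z + 56·x·y^3 − 144·y^2·z + 192·y^2·z^2 + 336·y^3·z + 168·y^2 − 224·y^2·z − 392·y^3    [distributive law]
= −705·x·z − 596·x·z^2 − 509·x·y·z + 594·x − 1278·x·y − 375·x^2 + 674·x^2·z + 857·x^2·y − 276·x·y^2 + 282·z^2 − 400·z^3 − 1258·y·z^2 + 225·z + 165·y·z − 998·y^2·z − 189 + 567·y − 126·y^2 − 232·x^2·z^2 − 382·x^2·y·z + 42·x^3 − 56·x^3·z − 98·x^3·y + 42·x^2·y^2 + 640·x·z^3 + 1336·x·y·z^2 + 410·x·y^2·z + 96·z^4 + 600·y·z^3 + 948·y^2·z^2 + 56·x·y^3 + 336·y^3·z − 392·y^3    [combine like terms]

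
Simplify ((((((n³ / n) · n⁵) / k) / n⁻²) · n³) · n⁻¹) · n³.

((((((n³ / n) · n⁵) / k) / n⁻²) · n³) · n⁻¹) · n³
= (((((n² · n⁵) / k) / n⁻²) · n³) · n⁻¹) · n³    [quotient of powers]
= ((((n⁷ / k) / n⁻²) · n³) · n⁻¹) · n³    [product of powers]
= k⁻¹n¹⁴    [quotient of powers; product of powers]

k⁻¹n¹⁴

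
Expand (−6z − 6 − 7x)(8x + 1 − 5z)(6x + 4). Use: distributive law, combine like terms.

−78x²z + 92xz + 96z + 180xz² + 120z² − 554x² − 256x − 24 − 336x³

(−6z − 6 − 7x)(8x + 1 − 5z)(6x + 4)
= (−48xz − 6z + 30z² − 48x − 6 + 30z − 56x² − 7x + 35xz)(6x + 4)    [distributive law]
= (−13xz + 24z + 30z² − 55x − 6 − 56x²)(6x + 4)    [combine like terms]
= −78x²z − 52xz + 144xz + 96z + 180xz² + 120z² − 330x² − 220x − 36x − 24 − 336x³ − 224x²    [distributive law]
= −78x²z + 92xz + 96z + 180xz² + 120z² − 554x² − 256x − 24 − 336x³    [combine like terms]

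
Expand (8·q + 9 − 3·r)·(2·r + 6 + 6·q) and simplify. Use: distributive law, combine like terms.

(8·q + 9 − 3·r)·(2·r + 6 + 6·q)
= 16·q·r + 48·q + 48·q² + 18·r + 54 + 54·q − 6·r² − 18·r − 18·q·r    [distributive law]
= −2·q·r + 102·q + 48·q² + 54 − 6·r²    [combine like terms]

−2·q·r + 102·q + 48·q² + 54 − 6·r²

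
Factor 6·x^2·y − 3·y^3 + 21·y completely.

3·y(2·x^2 − y^2 + 7)

6·x^2·y − 3·y^3 + 21·y
= 3(2·x^2·y − y^3 + 7·y)    [factor out 3]
= 3·y(2·x^2 − y^2 + 7)    [factor out y]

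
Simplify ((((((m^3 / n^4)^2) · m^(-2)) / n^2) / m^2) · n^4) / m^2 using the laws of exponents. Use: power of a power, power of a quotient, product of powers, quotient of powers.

n^(-6)

((((((m^3 / n^4)^2) · m^(-2)) / n^2) / m^2) · n^4) / m^2
= (((((((m^3)^2) / ((n^4)^2)) · m^(-2)) / n^2) / m^2) · n^4) / m^2    [power of a quotient]
= (((((m^6 / ((n^4)^2)) · m^(-2)) / n^2) / m^2) · n^4) / m^2    [power of a power]
= (((((m^6 / n^8) · m^(-2)) / n^2) / m^2) · n^4) / m^2    [power of a power]
= n^(-6)    [quotient of powers; product of powers]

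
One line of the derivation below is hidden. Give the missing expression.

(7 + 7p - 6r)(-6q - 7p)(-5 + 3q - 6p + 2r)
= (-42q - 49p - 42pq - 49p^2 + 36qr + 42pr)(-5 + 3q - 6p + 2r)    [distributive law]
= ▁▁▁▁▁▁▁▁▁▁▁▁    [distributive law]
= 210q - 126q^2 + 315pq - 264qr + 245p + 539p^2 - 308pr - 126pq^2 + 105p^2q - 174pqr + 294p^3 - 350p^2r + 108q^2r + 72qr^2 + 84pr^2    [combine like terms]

After distributive law, the bracketed line is:

210q - 126q^2 + 252pq - 84qr + 245p - 147pq + 294p^2 - 98pr + 210pq - 126pq^2 + 252p^2q - 84pqr + 245p^2 - 147p^2q + 294p^3 - 98p^2r - 180qr + 108q^2r - 216pqr + 72qr^2 - 210pr + 126pqr - 252p^2r + 84pr^2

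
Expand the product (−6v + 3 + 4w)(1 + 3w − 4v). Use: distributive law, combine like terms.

(−6v + 3 + 4w)(1 + 3w − 4v)
= −6v − 18vw + 24v² + 3 + 9w − 12v + 4w + 12w² − 16vw    [distributive law]
= −18v − 34vw + 24v² + 3 + 13w + 12w²    [combine like terms]

−18v − 34vw + 24v² + 3 + 13w + 12w²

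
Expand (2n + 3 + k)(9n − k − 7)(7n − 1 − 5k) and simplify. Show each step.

(2n + 3 + k)(9n − k − 7)(7n − 1 − 5k)
= (18n^2 − 2kn − 14n + 27n − 3k − 21 + 9kn − k^2 − 7k)(7n − 1 − 5k)    [distributive law]
= (18n^2 + 7kn + 13n − 10k − 21 − k^2)(7n − 1 − 5k)    [combine like terms]
= 126n^3 − 18n^2 − 90kn^2 + 49kn^2 − 7kn − 35k^2n + 91n^2 − 13n − 65kn − 70kn + 10k + 50k^2 − 147n + 21 + 105k − 7k^2n + k^2 + 5k^3    [distributive law]
= 126n^3 + 73n^2 − 41kn^2 − 142kn − 42k^2n − 160n + 115k + 51k^2 + 21 + 5k^3    [combine like terms]

126n^3 + 73n^2 − 41kn^2 − 142kn − 42k^2n − 160n + 115k + 51k^2 + 21 + 5k^3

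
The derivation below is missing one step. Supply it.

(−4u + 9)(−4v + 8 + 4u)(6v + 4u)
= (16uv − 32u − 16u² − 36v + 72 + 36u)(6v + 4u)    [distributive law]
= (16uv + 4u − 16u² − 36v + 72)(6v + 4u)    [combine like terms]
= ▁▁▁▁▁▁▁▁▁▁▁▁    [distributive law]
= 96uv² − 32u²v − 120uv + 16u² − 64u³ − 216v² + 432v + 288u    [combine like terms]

By distributive law:

96uv² + 64u²v + 24uv + 16u² − 96u²v − 64u³ − 216v² − 144uv + 432v + 288u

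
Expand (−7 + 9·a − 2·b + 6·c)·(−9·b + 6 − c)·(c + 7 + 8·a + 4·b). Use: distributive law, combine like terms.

−141·b·c + 189·b + 57·a·b + 330·b^2 + 259·c − 294 + 42·a + c^2 + 335·a·c − 533·a·b·c − 648·a^2·b − 180·a·b^2 + 432·a^2 − 57·a·c^2 − 72·a^2·c − 190·b^2·c + 72·b^3 − 76·b·c^2 − 6·c^3

(−7 + 9·a − 2·b + 6·c)·(−9·b + 6 − c)·(c + 7 + 8·a + 4·b)
= (63·b − 42 + 7·c − 81·a·b + 54·a − 9·a·c + 18·b^2 − 12·b + 2·b·c − 54·b·c + 36·c − 6·c^2)·(c + 7 + 8·a + 4·b)    [distributive law]
= (51·b − 42 + 43·c − 81·a·b + 54·a − 9·a·c + 18·b^2 − 52·b·c − 6·c^2)·(c + 7 + 8·a + 4·b)    [combine like terms]
= 51·b·c + 357·b + 408·a·b + 204·b^2 − 42·c − 294 − 336·a − 168·b + 43·c^2 + 301·c + 344·a·c + 172·b·c − 81·a·b·c − 567·a·b − 648·a^2·b − 324·a·b^2 + 54·a·c + 378·a + 432·a^2 + 216·a·b − 9·a·c^2 − 63·a·c − 72·a^2·c − 36·a·b·c + 18·b^2·c + 126·b^2 + 144·a·b^2 + 72·b^3 − 52·b·c^2 − 364·b·c − 416·a·b·c − 208·b^2·c − 6·c^3 − 42·c^2 − 48·a·c^2 − 24·b·c^2    [distributive law]
= −141·b·c + 189·b + 57·a·b + 330·b^2 + 259·c − 294 + 42·a + c^2 + 335·a·c − 533·a·b·c − 648·a^2·b − 180·a·b^2 + 432·a^2 − 57·a·c^2 − 72·a^2·c − 190·b^2·c + 72·b^3 − 76·b·c^2 − 6·c^3    [combine like terms]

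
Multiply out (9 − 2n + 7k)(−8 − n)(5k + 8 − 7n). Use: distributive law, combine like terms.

(9 − 2n + 7k)(−8 − n)(5k + 8 − 7n)
= (−72 − 9n + 16n + 2n^2 − 56k − 7kn)(5k + 8 − 7n)    [distributive law]
= (−72 + 7n + 2n^2 − 56k − 7kn)(5k + 8 − 7n)    [combine like terms]
= −360k − 576 + 504n + 35kn + 56n − 49n^2 + 10kn^2 + 16n^2 − 14n^3 − 280k^2 − 448k + 392kn − 35k^2n − 56kn + 49kn^2    [distributive law]
= −808k − 576 + 560n + 371kn − 33n^2 + 59kn^2 − 14n^3 − 280k^2 − 35k^2n    [combine like terms]

−808k − 576 + 560n + 371kn − 33n^2 + 59kn^2 − 14n^3 − 280k^2 − 35k^2n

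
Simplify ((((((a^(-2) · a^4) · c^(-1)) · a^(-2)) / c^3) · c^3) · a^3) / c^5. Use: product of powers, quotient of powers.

((((((a^(-2) · a^4) · c^(-1)) · a^(-2)) / c^3) · c^3) · a^3) / c^5
= (((((a^2 · c^(-1)) · a^(-2)) / c^3) · c^3) · a^3) / c^5    [product of powers]
= a^3c^(-6)    [quotient of powers; product of powers]

a^3c^(-6)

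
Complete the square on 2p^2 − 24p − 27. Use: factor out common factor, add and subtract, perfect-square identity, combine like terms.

2(p − 6)^2 − 99

2p^2 − 24p − 27
= 2(p^2 − 12p) − 27    [factor out 2 from the p-terms]
= 2(p^2 − 12p + 36 − 36) − 27    [add and subtract 36 inside the bracket]
= 2(p − 6)^2 − 72 − 27    [perfect-square identity]
= 2(p − 6)^2 − 99    [combine constants]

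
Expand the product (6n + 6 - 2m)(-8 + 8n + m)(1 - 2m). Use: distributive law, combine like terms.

48n^2 - 96mn^2 - 10mn + 20m^2n - 48 + 118m - 46m^2 + 4m^3

(6n + 6 - 2m)(-8 + 8n + m)(1 - 2m)
= (-48n + 48n^2 + 6mn - 48 + 48n + 6m + 16m - 16mn - 2m^2)(1 - 2m)    [distributive law]
= (48n^2 - 10mn - 48 + 22m - 2m^2)(1 - 2m)    [combine like terms]
= 48n^2 - 96mn^2 - 10mn + 20m^2n - 48 + 96m + 22m - 44m^2 - 2m^2 + 4m^3    [distributive law]
= 48n^2 - 96mn^2 - 10mn + 20m^2n - 48 + 118m - 46m^2 + 4m^3    [combine like terms]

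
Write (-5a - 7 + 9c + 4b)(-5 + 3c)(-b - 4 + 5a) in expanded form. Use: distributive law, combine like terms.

-125ab + 75a + 125a² + 75abc - 270ac - 75a²c + 45b - 140 + 18bc + 264c - 27bc² - 108c² + 135ac² + 20b² - 12b²c

(-5a - 7 + 9c + 4b)(-5 + 3c)(-b - 4 + 5a)
= (25a - 15ac + 35 - 21c - 45c + 27c² - 20b + 12bc)(-b - 4 + 5a)    [distributive law]
= (25a - 15ac + 35 - 66c + 27c² - 20b + 12bc)(-b - 4 + 5a)    [combine like terms]
= -25ab - 100a + 125a² + 15abc + 60ac - 75a²c - 35b - 140 + 175a + 66bc + 264c - 330ac - 27bc² - 108c² + 135ac² + 20b² + 80b - 100ab - 12b²c - 48bc + 60abc    [distributive law]
= -125ab + 75a + 125a² + 75abc - 270ac - 75a²c + 45b - 140 + 18bc + 264c - 27bc² - 108c² + 135ac² + 20b² - 12b²c    [combine like terms]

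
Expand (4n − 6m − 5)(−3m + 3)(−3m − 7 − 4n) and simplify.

(4n − 6m − 5)(−3m + 3)(−3m − 7 − 4n)
= (−12mn + 12n + 18m^2 − 18m + 15m − 15)(−3m − 7 − 4n)    [distributive law]
= (−12mn + 12n + 18m^2 − 3m − 15)(−3m − 7 − 4n)    [combine like terms]
= 36m^2n + 84mn + 48mn^2 − 36mn − 84n − 48n^2 − 54m^3 − 126m^2 − 72m^2n + 9m^2 + 21m + 12mn + 45m + 105 + 60n    [distributive law]
= −36m^2n + 60mn + 48mn^2 − 24n − 48n^2 − 54m^3 − 117m^2 + 66m + 105    [combine like terms]

−36m^2n + 60mn + 48mn^2 − 24n − 48n^2 − 54m^3 − 117m^2 + 66m + 105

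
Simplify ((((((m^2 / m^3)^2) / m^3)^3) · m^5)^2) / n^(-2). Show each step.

m^(-20)n^2

((((((m^2 / m^3)^2) / m^3)^3) · m^5)^2) / n^(-2)
= ((((((m^2 / m^3)^2) / m^3)^3)^2) · ((m^5)^2)) / n^(-2)    [power of a product]
= (((((m^2 / m^3)^2) / m^3)^6) · ((m^5)^2)) / n^(-2)    [power of a power]
= (((((m^2 / m^3)^2)^6) / ((m^3)^6)) · ((m^5)^2)) / n^(-2)    [power of a quotient]
= ((((m^2 / m^3)^12) / ((m^3)^6)) · ((m^5)^2)) / n^(-2)    [power of a power]
= (((((m^2)^12) / ((m^3)^12)) / ((m^3)^6)) · ((m^5)^2)) / n^(-2)    [power of a quotient]
= (((m^24 / ((m^3)^12)) / ((m^3)^6)) · ((m^5)^2)) / n^(-2)    [power of a power]
= (((m^24 / m^36) / ((m^3)^6)) · ((m^5)^2)) / n^(-2)    [power of a power]
= ((m^(-12) / ((m^3)^6)) · ((m^5)^2)) / n^(-2)    [quotient of powers]
= ((m^(-12) / m^18) · ((m^5)^2)) / n^(-2)    [power of a power]
= (m^(-30) · ((m^5)^2)) / n^(-2)    [quotient of powers]
= (m^(-30) · m^10) / n^(-2)    [power of a power]
= m^(-20) / n^(-2)    [product of powers]
= m^(-20)n^2    [quotient of powers]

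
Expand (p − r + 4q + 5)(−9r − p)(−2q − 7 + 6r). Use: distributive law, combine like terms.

(p − r + 4q + 5)(−9r − p)(−2q − 7 + 6r)
= (−9pr − p² + 9r² + pr − 36qr − 4pq − 45r − 5p)(−2q − 7 + 6r)    [distributive law]
= (−8pr − p² + 9r² − 36qr − 4pq − 45r − 5p)(−2q − 7 + 6r)    [combine like terms]
= 16pqr + 56pr − 48pr² + 2p²q + 7p² − 6p²r − 18qr² − 63r² + 54r³ + 72q²r + 252qr − 216qr² + 8pq² + 28pq − 24pqr + 90qr + 315r − 270r² + 10pq + 35p − 30pr    [distributive law]
= −8pqr + 26pr − 48pr² + 2p²q + 7p² − 6p²r − 234qr² − 333r² + 54r³ + 72q²r + 342qr + 8pq² + 38pq + 315r + 35p    [combine like terms]

−8pqr + 26pr − 48pr² + 2p²q + 7p² − 6p²r − 234qr² − 333r² + 54r³ + 72q²r + 342qr + 8pq² + 38pq + 315r + 35p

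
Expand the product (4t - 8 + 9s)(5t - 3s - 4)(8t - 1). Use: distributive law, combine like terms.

(4t - 8 + 9s)(5t - 3s - 4)(8t - 1)
= (20t² - 12st - 16t - 40t + 24s + 32 + 45st - 27s² - 36s)(8t - 1)    [distributive law]
= (20t² + 33st - 56t - 12s + 32 - 27s²)(8t - 1)    [combine like terms]
= 160t³ - 20t² + 264st² - 33st - 448t² + 56t - 96st + 12s + 256t - 32 - 216s²t + 27s²    [distributive law]
= 160t³ - 468t² + 264st² - 129st + 312t + 12s - 32 - 216s²t + 27s²    [combine like terms]

160t³ - 468t² + 264st² - 129st + 312t + 12s - 32 - 216s²t + 27s²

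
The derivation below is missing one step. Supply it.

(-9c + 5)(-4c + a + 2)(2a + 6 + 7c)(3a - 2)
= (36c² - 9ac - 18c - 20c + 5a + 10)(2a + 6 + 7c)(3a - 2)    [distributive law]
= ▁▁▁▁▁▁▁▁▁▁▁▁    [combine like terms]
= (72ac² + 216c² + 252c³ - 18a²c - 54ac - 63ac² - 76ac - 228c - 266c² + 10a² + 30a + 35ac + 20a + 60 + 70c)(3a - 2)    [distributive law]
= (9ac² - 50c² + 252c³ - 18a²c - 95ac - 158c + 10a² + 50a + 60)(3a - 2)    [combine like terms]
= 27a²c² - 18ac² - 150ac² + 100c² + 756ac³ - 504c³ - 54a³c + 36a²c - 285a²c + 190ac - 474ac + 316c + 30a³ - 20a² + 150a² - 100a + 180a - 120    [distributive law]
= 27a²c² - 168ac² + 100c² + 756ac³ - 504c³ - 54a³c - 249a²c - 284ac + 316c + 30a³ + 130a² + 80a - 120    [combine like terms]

By combine like terms:

(36c² - 9ac - 38c + 5a + 10)(2a + 6 + 7c)(3a - 2)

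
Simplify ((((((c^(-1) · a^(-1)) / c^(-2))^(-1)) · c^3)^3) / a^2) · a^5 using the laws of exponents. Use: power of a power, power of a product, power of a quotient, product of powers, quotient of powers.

a^6·c^6

((((((c^(-1) · a^(-1)) / c^(-2))^(-1)) · c^3)^3) / a^2) · a^5
= ((((((c^(-1) · a^(-1)) / c^(-2))^(-1))^3) · ((c^3)^3)) / a^2) · a^5    [power of a product]
= (((((c^(-1) · a^(-1)) / c^(-2))^(-3)) · ((c^3)^3)) / a^2) · a^5    [power of a power]
= (((((c^(-1) · a^(-1))^(-3)) / ((c^(-2))^(-3))) · ((c^3)^3)) / a^2) · a^5    [power of a quotient]
= ((((((c^(-1))^(-3)) · ((a^(-1))^(-3))) / ((c^(-2))^(-3))) · ((c^3)^3)) / a^2) · a^5    [power of a product]
= ((((c^3 · ((a^(-1))^(-3))) / ((c^(-2))^(-3))) · ((c^3)^3)) / a^2) · a^5    [power of a power]
= ((((c^3 · a^3) / ((c^(-2))^(-3))) · ((c^3)^3)) / a^2) · a^5    [power of a power]
= ((((c^3 · a^3) / c^6) · ((c^3)^3)) / a^2) · a^5    [power of a power]
= ((((c^3 · a^3) / c^6) · c^9) / a^2) · a^5    [power of a power]
= a^6·c^6    [quotient of powers; product of powers]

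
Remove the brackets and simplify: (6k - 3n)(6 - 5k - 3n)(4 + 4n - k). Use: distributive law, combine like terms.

(6k - 3n)(6 - 5k - 3n)(4 + 4n - k)
= (36k - 30k^2 - 18kn - 18n + 15kn + 9n^2)(4 + 4n - k)    [distributive law]
= (36k - 30k^2 - 3kn - 18n + 9n^2)(4 + 4n - k)    [combine like terms]
= 144k + 144kn - 36k^2 - 120k^2 - 120k^2n + 30k^3 - 12kn - 12kn^2 + 3k^2n - 72n - 72n^2 + 18kn + 36n^2 + 36n^3 - 9kn^2    [distributive law]
= 144k + 150kn - 156k^2 - 117k^2n + 30k^3 - 21kn^2 - 72n - 36n^2 + 36n^3    [combine like terms]

144k + 150kn - 156k^2 - 117k^2n + 30k^3 - 21kn^2 - 72n - 36n^2 + 36n^3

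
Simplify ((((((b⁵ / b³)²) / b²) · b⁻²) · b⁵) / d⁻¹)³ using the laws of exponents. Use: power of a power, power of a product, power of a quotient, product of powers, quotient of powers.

((((((b⁵ / b³)²) / b²) · b⁻²) · b⁵) / d⁻¹)³
= ((((((b⁵ / b³)²) / b²) · b⁻²) · b⁵)³) / ((d⁻¹)³)    [power of a quotient]
= ((((((b⁵ / b³)²) / b²) · b⁻²)³) · ((b⁵)³)) / ((d⁻¹)³)    [power of a product]
= ((((((b⁵ / b³)²) / b²)³) · ((b⁻²)³)) · ((b⁵)³)) / ((d⁻¹)³)    [power of a product]
= ((((((b⁵ / b³)²)³) / ((b²)³)) · ((b⁻²)³)) · ((b⁵)³)) / ((d⁻¹)³)    [power of a quotient]
= (((((b⁵ / b³)⁶) / ((b²)³)) · ((b⁻²)³)) · ((b⁵)³)) / ((d⁻¹)³)    [power of a power]
= ((((((b⁵)⁶) / ((b³)⁶)) / ((b²)³)) · ((b⁻²)³)) · ((b⁵)³)) / ((d⁻¹)³)    [power of a quotient]
= ((((b³⁰ / ((b³)⁶)) / ((b²)³)) · ((b⁻²)³)) · ((b⁵)³)) / ((d⁻¹)³)    [power of a power]
= ((((b³⁰ / b¹⁸) / ((b²)³)) · ((b⁻²)³)) · ((b⁵)³)) / ((d⁻¹)³)    [power of a power]
= (((b¹² / ((b²)³)) · ((b⁻²)³)) · ((b⁵)³)) / ((d⁻¹)³)    [quotient of powers]
= (((b¹² / b⁶) · ((b⁻²)³)) · ((b⁵)³)) / ((d⁻¹)³)    [power of a power]
= ((b⁶ · ((b⁻²)³)) · ((b⁵)³)) / ((d⁻¹)³)    [quotient of powers]
= ((b⁶ · b⁻⁶) · ((b⁵)³)) / ((d⁻¹)³)    [power of a power]
= (b⁰ · ((b⁵)³)) / ((d⁻¹)³)    [product of powers]
= (b⁰ · b¹⁵) / ((d⁻¹)³)    [power of a power]
= b¹⁵ / ((d⁻¹)³)    [product of powers]
= b¹⁵ / d⁻³    [power of a power]
= b¹⁵d³    [quotient of powers]

b¹⁵d³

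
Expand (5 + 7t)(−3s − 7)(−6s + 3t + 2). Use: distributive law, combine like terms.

90s^2 + 207st + 180s − 203t − 70 + 126s^2t − 63st^2 − 147t^2

(5 + 7t)(−3s − 7)(−6s + 3t + 2)
= (−15s − 35 − 21st − 49t)(−6s + 3t + 2)    [distributive law]
= 90s^2 − 45st − 30s + 210s − 105t − 70 + 126s^2t − 63st^2 − 42st + 294st − 147t^2 − 98t    [distributive law]
= 90s^2 + 207st + 180s − 203t − 70 + 126s^2t − 63st^2 − 147t^2    [combine like terms]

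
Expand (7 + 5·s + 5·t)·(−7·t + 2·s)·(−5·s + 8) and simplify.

45·s·t − 392·t + 10·s^2 + 112·s + 125·s^2·t − 50·s^3 + 175·s·t^2 − 280·t^2

(7 + 5·s + 5·t)·(−7·t + 2·s)·(−5·s + 8)
= (−49·t + 14·s − 35·s·t + 10·s^2 − 35·t^2 + 10·s·t)·(−5·s + 8)    [distributive law]
= (−49·t + 14·s − 25·s·t + 10·s^2 − 35·t^2)·(−5·s + 8)    [combine like terms]
= 245·s·t − 392·t − 70·s^2 + 112·s + 125·s^2·t − 200·s·t − 50·s^3 + 80·s^2 + 175·s·t^2 − 280·t^2    [distributive law]
= 45·s·t − 392·t + 10·s^2 + 112·s + 125·s^2·t − 50·s^3 + 175·s·t^2 − 280·t^2    [combine like terms]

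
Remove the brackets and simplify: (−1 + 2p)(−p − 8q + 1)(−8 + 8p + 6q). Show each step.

−32p + 40p^2 + 210pq − 70q + 48q^2 + 8 − 16p^3 − 140p^2q − 96pq^2

(−1 + 2p)(−p − 8q + 1)(−8 + 8p + 6q)
= (p + 8q − 1 − 2p^2 − 16pq + 2p)(−8 + 8p + 6q)    [distributive law]
= (3p + 8q − 1 − 2p^2 − 16pq)(−8 + 8p + 6q)    [combine like terms]
= −24p + 24p^2 + 18pq − 64q + 64pq + 48q^2 + 8 − 8p − 6q + 16p^2 − 16p^3 − 12p^2q + 128pq − 128p^2q − 96pq^2    [distributive law]
= −32p + 40p^2 + 210pq − 70q + 48q^2 + 8 − 16p^3 − 140p^2q − 96pq^2    [combine like terms]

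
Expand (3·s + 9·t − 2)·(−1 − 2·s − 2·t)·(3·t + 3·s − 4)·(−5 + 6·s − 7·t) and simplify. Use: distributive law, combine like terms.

−278·s·t + 765·s^2·t + 384·s·t^2 − 123·s^2 + 252·s^3 − 58·s − 414·s^3·t − 126·s^2·t^2 − 108·s^4 + 558·s·t^3 − 467·t^2 − 129·t^3 − 74·t + 378·t^4 + 40

(3·s + 9·t − 2)·(−1 − 2·s − 2·t)·(3·t + 3·s − 4)·(−5 + 6·s − 7·t)
= (−3·s − 6·s^2 − 6·s·t − 9·t − 18·s·t − 18·t^2 + 2 + 4·s + 4·t)·(3·t + 3·s − 4)·(−5 + 6·s − 7·t)    [distributive law]
= (s − 6·s^2 − 24·s·t − 5·t − 18·t^2 + 2)·(3·t + 3·s − 4)·(−5 + 6·s − 7·t)    [combine like terms]
= (3·s·t + 3·s^2 − 4·s − 18·s^2·t − 18·s^3 + 24·s^2 − 72·s·t^2 − 72·s^2·t + 96·s·t − 15·t^2 − 15·s·t + 20·t − 54·t^3 − 54·s·t^2 + 72·t^2 + 6·t + 6·s − 8)·(−5 + 6·s − 7·t)    [distributive law]
= (84·s·t + 27·s^2 + 2·s − 90·s^2·t − 18·s^3 − 126·s·t^2 + 57·t^2 + 26·t − 54·t^3 − 8)·(−5 + 6·s − 7·t)    [combine like terms]
= −420·s·t + 504·s^2·t − 588·s·t^2 − 135·s^2 + 162·s^3 − 189·s^2·t − 10·s + 12·s^2 − 14·s·t + 450·s^2·t − 540·s^3·t + 630·s^2·t^2 + 90·s^3 − 108·s^4 + 126·s^3·t + 630·s·t^2 − 756·s^2·t^2 + 882·s·t^3 − 285·t^2 + 342·s·t^2 − 399·t^3 − 130·t + 156·s·t − 182·t^2 + 270·t^3 − 324·s·t^3 + 378·t^4 + 40 − 48·s + 56·t    [distributive law]
= −278·s·t + 765·s^2·t + 384·s·t^2 − 123·s^2 + 252·s^3 − 58·s − 414·s^3·t − 126·s^2·t^2 − 108·s^4 + 558·s·t^3 − 467·t^2 − 129·t^3 − 74·t + 378·t^4 + 40    [combine like terms]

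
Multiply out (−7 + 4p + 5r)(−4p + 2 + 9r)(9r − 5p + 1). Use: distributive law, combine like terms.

(−7 + 4p + 5r)(−4p + 2 + 9r)(9r − 5p + 1)
= (28p − 14 − 63r − 16p^2 + 8p + 36pr − 20pr + 10r + 45r^2)(9r − 5p + 1)    [distributive law]
= (36p − 14 − 53r − 16p^2 + 16pr + 45r^2)(9r − 5p + 1)    [combine like terms]
= 324pr − 180p^2 + 36p − 126r + 70p − 14 − 477r^2 + 265pr − 53r − 144p^2r + 80p^3 − 16p^2 + 144pr^2 − 80p^2r + 16pr + 405r^3 − 225pr^2 + 45r^2    [distributive law]
= 605pr − 196p^2 + 106p − 179r − 14 − 432r^2 − 224p^2r + 80p^3 − 81pr^2 + 405r^3    [combine like terms]

605pr − 196p^2 + 106p − 179r − 14 − 432r^2 − 224p^2r + 80p^3 − 81pr^2 + 405r^3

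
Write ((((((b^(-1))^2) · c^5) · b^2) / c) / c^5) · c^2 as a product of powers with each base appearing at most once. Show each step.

((((((b^(-1))^2) · c^5) · b^2) / c) / c^5) · c^2
= ((((b^(-2) · c^5) · b^2) / c) / c^5) · c^2    [power of a power]
= c    [quotient of powers; product of powers]

c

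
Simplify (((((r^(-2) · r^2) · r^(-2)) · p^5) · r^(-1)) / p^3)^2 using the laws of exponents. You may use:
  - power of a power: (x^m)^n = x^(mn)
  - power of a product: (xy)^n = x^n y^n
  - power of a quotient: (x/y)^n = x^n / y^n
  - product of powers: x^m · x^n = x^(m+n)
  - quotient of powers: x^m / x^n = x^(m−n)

(((((r^(-2) · r^2) · r^(-2)) · p^5) · r^(-1)) / p^3)^2
= (((((r^(-2) · r^2) · r^(-2)) · p^5) · r^(-1))^2) / ((p^3)^2)    [power of a quotient]
= (((((r^(-2) · r^2) · r^(-2)) · p^5)^2) · ((r^(-1))^2)) / ((p^3)^2)    [power of a product]
= (((((r^(-2) · r^2) · r^(-2))^2) · ((p^5)^2)) · ((r^(-1))^2)) / ((p^3)^2)    [power of a product]
= (((((r^(-2) · r^2)^2) · ((r^(-2))^2)) · ((p^5)^2)) · ((r^(-1))^2)) / ((p^3)^2)    [power of a product]
= ((((((r^(-2))^2) · ((r^2)^2)) · ((r^(-2))^2)) · ((p^5)^2)) · ((r^(-1))^2)) / ((p^3)^2)    [power of a product]
= ((((r^(-4) · ((r^2)^2)) · ((r^(-2))^2)) · ((p^5)^2)) · ((r^(-1))^2)) / ((p^3)^2)    [power of a power]
= ((((r^(-4) · r^4) · ((r^(-2))^2)) · ((p^5)^2)) · ((r^(-1))^2)) / ((p^3)^2)    [power of a power]
= (((r^0 · ((r^(-2))^2)) · ((p^5)^2)) · ((r^(-1))^2)) / ((p^3)^2)    [product of powers]
= (((r^0 · r^(-4)) · ((p^5)^2)) · ((r^(-1))^2)) / ((p^3)^2)    [power of a power]
= ((r^(-4) · ((p^5)^2)) · ((r^(-1))^2)) / ((p^3)^2)    [product of powers]
= ((r^(-4) · p^10) · ((r^(-1))^2)) / ((p^3)^2)    [power of a power]
= ((r^(-4) · p^10) · r^(-2)) / ((p^3)^2)    [power of a power]
= ((r^(-4) · p^10) · r^(-2)) / p^6    [power of a power]
= p^4·r^(-6)    [quotient of powers; product of powers]

p^4·r^(-6)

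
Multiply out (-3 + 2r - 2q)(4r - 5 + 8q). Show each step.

-22r + 15 - 14q + 8r² + 8qr - 16q²

(-3 + 2r - 2q)(4r - 5 + 8q)
= -12r + 15 - 24q + 8r² - 10r + 16qr - 8qr + 10q - 16q²    [distributive law]
= -22r + 15 - 14q + 8r² + 8qr - 16q²    [combine like terms]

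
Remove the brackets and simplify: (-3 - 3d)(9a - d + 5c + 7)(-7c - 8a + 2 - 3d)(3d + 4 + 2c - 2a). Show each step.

2223acd + 1230ac + 408ac^2 - 186a^2c + 1170a^2d + 636a^2 - 432a^3 + 972ad + 540a + 621ad^2 + 639cd^2 + 969cd + 1017c^2d + 321d^2 - 18d + 144d^3 + 654c^2 + 210c^3 + 384c - 168 + 993acd^2 + 408ac^2d - 186a^2cd + 534a^2d^2 - 432a^3d + 189ad^3 + 54cd^3 + 363c^2d^2 - 27d^4 + 210c^3d

(-3 - 3d)(9a - d + 5c + 7)(-7c - 8a + 2 - 3d)(3d + 4 + 2c - 2a)
= (-27a + 3d - 15c - 21 - 27ad + 3d^2 - 15cd - 21d)(-7c - 8a + 2 - 3d)(3d + 4 + 2c - 2a)    [distributive law]
= (-27a - 18d - 15c - 21 - 27ad + 3d^2 - 15cd)(-7c - 8a + 2 - 3d)(3d + 4 + 2c - 2a)    [combine like terms]
= (189ac + 216a^2 - 54a + 81ad + 126cd + 144ad - 36d + 54d^2 + 105c^2 + 120ac - 30c + 45cd + 147c + 168a - 42 + 63d + 189acd + 216a^2d - 54ad + 81ad^2 - 21cd^2 - 24ad^2 + 6d^2 - 9d^3 + 105c^2d + 120acd - 30cd + 45cd^2)(3d + 4 + 2c - 2a)    [distributive law]
= (309ac + 216a^2 + 114a + 171ad + 141cd + 27d + 60d^2 + 105c^2 + 117c - 42 + 309acd + 216a^2d + 57ad^2 + 24cd^2 - 9d^3 + 105c^2d)(3d + 4 + 2c - 2a)    [combine like terms]
= 927acd + 1236ac + 618ac^2 - 618a^2c + 648a^2d + 864a^2 + 432a^2c - 432a^3 + 342ad + 456a + 228ac - 228a^2 + 513ad^2 + 684ad + 342acd - 342a^2d + 423cd^2 + 564cd + 282c^2d - 282acd + 81d^2 + 108d + 54cd - 54ad + 180d^3 + 240d^2 + 120cd^2 - 120ad^2 + 315c^2d + 420c^2 + 210c^3 - 210ac^2 + 351cd + 468c + 234c^2 - 234ac - 126d - 168 - 84c + 84a + 927acd^2 + 1236acd + 618ac^2d - 618a^2cd + 648a^2d^2 + 864a^2d + 432a^2cd - 432a^3d + 171ad^3 + 228ad^2 + 114acd^2 - 114a^2d^2 + 72cd^3 + 96cd^2 + 48c^2d^2 - 48acd^2 - 27d^4 - 36d^3 - 18cd^3 + 18ad^3 + 315c^2d^2 + 420c^2d + 210c^3d - 210ac^2d    [distributive law]
= 2223acd + 1230ac + 408ac^2 - 186a^2c + 1170a^2d + 636a^2 - 432a^3 + 972ad + 540a + 621ad^2 + 639cd^2 + 969cd + 1017c^2d + 321d^2 - 18d + 144d^3 + 654c^2 + 210c^3 + 384c - 168 + 993acd^2 + 408ac^2d - 186a^2cd + 534a^2d^2 - 432a^3d + 189ad^3 + 54cd^3 + 363c^2d^2 - 27d^4 + 210c^3d    [combine like terms]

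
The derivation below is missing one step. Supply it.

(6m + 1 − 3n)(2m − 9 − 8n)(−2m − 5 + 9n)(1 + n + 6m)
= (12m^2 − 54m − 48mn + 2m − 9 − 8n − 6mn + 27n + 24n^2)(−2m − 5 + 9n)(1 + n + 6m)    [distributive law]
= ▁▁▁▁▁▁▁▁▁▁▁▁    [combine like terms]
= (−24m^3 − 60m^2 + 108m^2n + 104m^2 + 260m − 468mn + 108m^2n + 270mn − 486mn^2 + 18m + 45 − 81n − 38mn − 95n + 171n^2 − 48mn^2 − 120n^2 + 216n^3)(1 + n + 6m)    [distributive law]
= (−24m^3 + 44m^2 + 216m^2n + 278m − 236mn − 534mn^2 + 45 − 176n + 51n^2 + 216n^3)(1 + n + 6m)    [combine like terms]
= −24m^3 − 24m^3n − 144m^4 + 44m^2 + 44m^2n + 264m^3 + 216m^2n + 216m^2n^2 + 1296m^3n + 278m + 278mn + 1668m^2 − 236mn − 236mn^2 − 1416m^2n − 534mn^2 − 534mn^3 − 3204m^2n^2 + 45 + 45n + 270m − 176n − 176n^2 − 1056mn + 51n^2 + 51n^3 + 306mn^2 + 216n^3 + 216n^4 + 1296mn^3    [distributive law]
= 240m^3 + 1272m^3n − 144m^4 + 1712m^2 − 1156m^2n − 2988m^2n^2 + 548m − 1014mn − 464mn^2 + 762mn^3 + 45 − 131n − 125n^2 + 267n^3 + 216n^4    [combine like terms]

After combine like terms, the bracketed line is:

(12m^2 − 52m − 54mn − 9 + 19n + 24n^2)(−2m − 5 + 9n)(1 + n + 6m)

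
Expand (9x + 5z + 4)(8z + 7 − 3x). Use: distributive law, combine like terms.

(9x + 5z + 4)(8z + 7 − 3x)
= 72xz + 63x − 27x^2 + 40z^2 + 35z − 15xz + 32z + 28 − 12x    [distributive law]
= 57xz + 51x − 27x^2 + 40z^2 + 67z + 28    [combine like terms]

57xz + 51x − 27x^2 + 40z^2 + 67z + 28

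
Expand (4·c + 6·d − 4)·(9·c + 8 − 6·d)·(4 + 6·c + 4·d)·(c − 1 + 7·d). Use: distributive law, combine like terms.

(4·c + 6·d − 4)·(9·c + 8 − 6·d)·(4 + 6·c + 4·d)·(c − 1 + 7·d)
= (36·c^2 + 32·c − 24·c·d + 54·c·d + 48·d − 36·d^2 − 36·c − 32 + 24·d)·(4 + 6·c + 4·d)·(c − 1 + 7·d)    [distributive law]
= (36·c^2 − 4·c + 30·c·d + 72·d − 36·d^2 − 32)·(4 + 6·c + 4·d)·(c − 1 + 7·d)    [combine like terms]
= (144·c^2 + 216·c^3 + 144·c^2·d − 16·c − 24·c^2 − 16·c·d + 120·c·d + 180·c^2·d + 120·c·d^2 + 288·d + 432·c·d + 288·d^2 − 144·d^2 − 216·c·d^2 − 144·d^3 − 128 − 192·c − 128·d)·(c − 1 + 7·d)    [distributive law]
= (120·c^2 + 216·c^3 + 324·c^2·d − 208·c + 536·c·d − 96·c·d^2 + 160·d + 144·d^2 − 144·d^3 − 128)·(c − 1 + 7·d)    [combine like terms]
= 120·c^3 − 120·c^2 + 840·c^2·d + 216·c^4 − 216·c^3 + 1512·c^3·d + 324·c^3·d − 324·c^2·d + 2268·c^2·d^2 − 208·c^2 + 208·c − 1456·c·d + 536·c^2·d − 536·c·d + 3752·c·d^2 − 96·c^2·d^2 + 96·c·d^2 − 672·c·d^3 + 160·c·d − 160·d + 1120·d^2 + 144·c·d^2 − 144·d^2 + 1008·d^3 − 144·c·d^3 + 144·d^3 − 1008·d^4 − 128·c + 128 − 896·d    [distributive law]
= −96·c^3 − 328·c^2 + 1052·c^2·d + 216·c^4 + 1836·c^3·d + 2172·c^2·d^2 + 80·c − 1832·c·d + 3992·c·d^2 − 816·c·d^3 − 1056·d + 976·d^2 + 1152·d^3 − 1008·d^4 + 128    [combine like terms]

−96·c^3 − 328·c^2 + 1052·c^2·d + 216·c^4 + 1836·c^3·d + 2172·c^2·d^2 + 80·c − 1832·c·d + 3992·c·d^2 − 816·c·d^3 − 1056·d + 976·d^2 + 1152·d^3 − 1008·d^4 + 128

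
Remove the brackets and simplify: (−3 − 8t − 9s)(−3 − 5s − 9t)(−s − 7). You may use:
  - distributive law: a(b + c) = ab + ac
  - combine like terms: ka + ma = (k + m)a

(−3 − 8t − 9s)(−3 − 5s − 9t)(−s − 7)
= (9 + 15s + 27t + 24t + 40st + 72t^2 + 27s + 45s^2 + 81st)(−s − 7)    [distributive law]
= (9 + 42s + 51t + 121st + 72t^2 + 45s^2)(−s − 7)    [combine like terms]
= −9s − 63 − 42s^2 − 294s − 51st − 357t − 121s^2t − 847st − 72st^2 − 504t^2 − 45s^3 − 315s^2    [distributive law]
= −303s − 63 − 357s^2 − 898st − 357t − 121s^2t − 72st^2 − 504t^2 − 45s^3    [combine like terms]

−303s − 63 − 357s^2 − 898st − 357t − 121s^2t − 72st^2 − 504t^2 − 45s^3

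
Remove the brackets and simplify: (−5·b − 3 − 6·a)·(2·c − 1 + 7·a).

(−5·b − 3 − 6·a)·(2·c − 1 + 7·a)
= −10·b·c + 5·b − 35·a·b − 6·c + 3 − 21·a − 12·a·c + 6·a − 42·a^2    [distributive law]
= −10·b·c + 5·b − 35·a·b − 6·c + 3 − 15·a − 12·a·c − 42·a^2    [combine like terms]

−10·b·c + 5·b − 35·a·b − 6·c + 3 − 15·a − 12·a·c − 42·a^2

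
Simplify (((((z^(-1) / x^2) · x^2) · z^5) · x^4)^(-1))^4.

x^(-16)z^(-16)

(((((z^(-1) / x^2) · x^2) · z^5) · x^4)^(-1))^4
= ((((z^(-1) / x^2) · x^2) · z^5) · x^4)^(-4)    [power of a power]
= ((((z^(-1) / x^2) · x^2) · z^5)^(-4)) · ((x^4)^(-4))    [power of a product]
= ((((z^(-1) / x^2) · x^2)^(-4)) · ((z^5)^(-4))) · ((x^4)^(-4))    [power of a product]
= ((((z^(-1) / x^2)^(-4)) · ((x^2)^(-4))) · ((z^5)^(-4))) · ((x^4)^(-4))    [power of a product]
= (((((z^(-1))^(-4)) / ((x^2)^(-4))) · ((x^2)^(-4))) · ((z^5)^(-4))) · ((x^4)^(-4))    [power of a quotient]
= (((z^4 / ((x^2)^(-4))) · ((x^2)^(-4))) · ((z^5)^(-4))) · ((x^4)^(-4))    [power of a power]
= (((z^4 / x^(-8)) · ((x^2)^(-4))) · ((z^5)^(-4))) · ((x^4)^(-4))    [power of a power]
= (((z^4 / x^(-8)) · x^(-8)) · ((z^5)^(-4))) · ((x^4)^(-4))    [power of a power]
= (((z^4 / x^(-8)) · x^(-8)) · z^(-20)) · ((x^4)^(-4))    [power of a power]
= (((z^4 / x^(-8)) · x^(-8)) · z^(-20)) · x^(-16)    [power of a power]
= x^(-16)z^(-16)    [quotient of powers; product of powers]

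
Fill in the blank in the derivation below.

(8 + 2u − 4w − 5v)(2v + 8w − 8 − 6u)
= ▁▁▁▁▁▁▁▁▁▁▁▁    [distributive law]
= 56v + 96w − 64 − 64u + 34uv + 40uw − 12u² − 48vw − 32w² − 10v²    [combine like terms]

Applying distributive law to the line above:

16v + 64w − 64 − 48u + 4uv + 16uw − 16u − 12u² − 8vw − 32w² + 32w + 24uw − 10v² − 40vw + 40v + 30uv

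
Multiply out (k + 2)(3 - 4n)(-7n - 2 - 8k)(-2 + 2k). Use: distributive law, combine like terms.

(k + 2)(3 - 4n)(-7n - 2 - 8k)(-2 + 2k)
= (3k - 4kn + 6 - 8n)(-7n - 2 - 8k)(-2 + 2k)    [distributive law]
= (-21kn - 6k - 24k^2 + 28kn^2 + 8kn + 32k^2n - 42n - 12 - 48k + 56n^2 + 16n + 64kn)(-2 + 2k)    [distributive law]
= (51kn - 54k - 24k^2 + 28kn^2 + 32k^2n - 26n - 12 + 56n^2)(-2 + 2k)    [combine like terms]
= -102kn + 102k^2n + 108k - 108k^2 + 48k^2 - 48k^3 - 56kn^2 + 56k^2n^2 - 64k^2n + 64k^3n + 52n - 52kn + 24 - 24k - 112n^2 + 112kn^2    [distributive law]
= -154kn + 38k^2n + 84k - 60k^2 - 48k^3 + 56kn^2 + 56k^2n^2 + 64k^3n + 52n + 24 - 112n^2    [combine like terms]

-154kn + 38k^2n + 84k - 60k^2 - 48k^3 + 56kn^2 + 56k^2n^2 + 64k^3n + 52n + 24 - 112n^2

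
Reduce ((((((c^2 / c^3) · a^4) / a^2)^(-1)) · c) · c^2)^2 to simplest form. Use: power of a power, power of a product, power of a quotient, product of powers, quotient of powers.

a^(-4)c^8

((((((c^2 / c^3) · a^4) / a^2)^(-1)) · c) · c^2)^2
= ((((((c^2 / c^3) · a^4) / a^2)^(-1)) · c)^2) · ((c^2)^2)    [power of a product]
= ((((((c^2 / c^3) · a^4) / a^2)^(-1))^2) · (c^2)) · ((c^2)^2)    [power of a product]
= (((((c^2 / c^3) · a^4) / a^2)^(-2)) · (c^2)) · ((c^2)^2)    [power of a power]
= (((((c^2 / c^3) · a^4)^(-2)) / ((a^2)^(-2))) · (c^2)) · ((c^2)^2)    [power of a quotient]
= (((((c^2 / c^3)^(-2)) · ((a^4)^(-2))) / ((a^2)^(-2))) · (c^2)) · ((c^2)^2)    [power of a product]
= ((((((c^2)^(-2)) / ((c^3)^(-2))) · ((a^4)^(-2))) / ((a^2)^(-2))) · (c^2)) · ((c^2)^2)    [power of a quotient]
= ((((c^(-4) / ((c^3)^(-2))) · ((a^4)^(-2))) / ((a^2)^(-2))) · (c^2)) · ((c^2)^2)    [power of a power]
= ((((c^(-4) / c^(-6)) · ((a^4)^(-2))) / ((a^2)^(-2))) · (c^2)) · ((c^2)^2)    [power of a power]
= (((c^2 · ((a^4)^(-2))) / ((a^2)^(-2))) · (c^2)) · ((c^2)^2)    [quotient of powers]
= (((c^2 · a^(-8)) / ((a^2)^(-2))) · (c^2)) · ((c^2)^2)    [power of a power]
= (((c^2 · a^(-8)) / a^(-4)) · (c^2)) · ((c^2)^2)    [power of a power]
= (((c^2 · a^(-8)) / a^(-4)) · c^2) · c^4    [power of a power]
= a^(-4)c^8    [quotient of powers; product of powers]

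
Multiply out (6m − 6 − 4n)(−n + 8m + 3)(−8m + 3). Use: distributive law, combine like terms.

304m^2n − 66mn − 384m^3 + 384m^2 + 54m − 18n − 54 − 32mn^2 + 12n^2

(6m − 6 − 4n)(−n + 8m + 3)(−8m + 3)
= (−6mn + 48m^2 + 18m + 6n − 48m − 18 + 4n^2 − 32mn − 12n)(−8m + 3)    [distributive law]
= (−38mn + 48m^2 − 30m − 6n − 18 + 4n^2)(−8m + 3)    [combine like terms]
= 304m^2n − 114mn − 384m^3 + 144m^2 + 240m^2 − 90m + 48mn − 18n + 144m − 54 − 32mn^2 + 12n^2    [distributive law]
= 304m^2n − 66mn − 384m^3 + 384m^2 + 54m − 18n − 54 − 32mn^2 + 12n^2    [combine like terms]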